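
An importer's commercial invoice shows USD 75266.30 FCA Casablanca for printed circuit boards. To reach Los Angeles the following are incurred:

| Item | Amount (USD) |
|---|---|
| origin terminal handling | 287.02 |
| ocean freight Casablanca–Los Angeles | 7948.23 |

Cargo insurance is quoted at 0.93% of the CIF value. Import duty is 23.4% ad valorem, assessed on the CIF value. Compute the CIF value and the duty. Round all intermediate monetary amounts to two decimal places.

CIF value: USD 84285.40; import duty: USD 19722.78

Let C be the CIF value. C = FCA price + pre-shipment costs + freight + 0.93% × C
C − 0.93% × C = 75266.30 + 287.02 + 7948.23
0.9907 × C = 83501.55
C = 83501.55 / 0.9907 = 84285.40
Insurance premium = 0.93% × 84285.40 = 783.85
Import duty = 84285.40 × 23.4% = 19722.78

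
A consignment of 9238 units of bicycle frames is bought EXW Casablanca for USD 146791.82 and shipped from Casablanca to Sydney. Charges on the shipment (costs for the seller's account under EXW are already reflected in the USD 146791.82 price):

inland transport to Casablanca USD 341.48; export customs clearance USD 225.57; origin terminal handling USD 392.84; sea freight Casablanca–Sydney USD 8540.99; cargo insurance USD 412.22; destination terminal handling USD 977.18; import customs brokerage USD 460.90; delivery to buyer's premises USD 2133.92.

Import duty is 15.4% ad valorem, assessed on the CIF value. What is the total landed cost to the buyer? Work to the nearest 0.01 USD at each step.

EXW: the seller makes goods available at their premises; the buyer bears all onward costs.
CIF value = EXW price + inland to port + export clearance + origin terminal + freight + insurance = 146791.82 + 341.48 + 225.57 + 392.84 + 8540.99 + 412.22 = 156704.92
Import duty = 156704.92 × 15.4% = 24132.56
Buyer bears: inland to port 341.48 + export clearance 225.57 + origin terminal 392.84 + freight 8540.99 + insurance 412.22 + destination terminal 977.18 + brokerage 460.90 + delivery 2133.92 + duty 24132.56 = 37617.66
Landed cost = invoice 146791.82 + 37617.66 = 184409.48

Total landed cost: USD 184409.48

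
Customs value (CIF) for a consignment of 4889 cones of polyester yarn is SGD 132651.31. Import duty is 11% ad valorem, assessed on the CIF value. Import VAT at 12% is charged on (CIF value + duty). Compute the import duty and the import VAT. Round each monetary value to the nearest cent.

Import duty = 132651.31 × 11% = 14591.64
VAT base = CIF + duty = 132651.31 + 14591.64 = 147242.95
Import VAT = 147242.95 × 12% = 17669.15

Import duty: SGD 14591.64; import VAT: SGD 17669.15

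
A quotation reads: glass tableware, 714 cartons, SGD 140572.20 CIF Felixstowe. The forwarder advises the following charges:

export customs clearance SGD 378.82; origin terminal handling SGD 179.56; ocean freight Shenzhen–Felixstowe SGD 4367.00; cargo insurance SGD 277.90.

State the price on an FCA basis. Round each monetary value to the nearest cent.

Not relevant to the conversion: export clearance — on the seller under both CIF and FCA; already in the CIF price and stays in the FCA price.
From CIF to FCA, the seller no longer bears: origin terminal, freight, insurance.
FCA price = 140572.20 − 179.56 − 4367.00 − 277.90 = 135747.74

FCA price: SGD 135747.74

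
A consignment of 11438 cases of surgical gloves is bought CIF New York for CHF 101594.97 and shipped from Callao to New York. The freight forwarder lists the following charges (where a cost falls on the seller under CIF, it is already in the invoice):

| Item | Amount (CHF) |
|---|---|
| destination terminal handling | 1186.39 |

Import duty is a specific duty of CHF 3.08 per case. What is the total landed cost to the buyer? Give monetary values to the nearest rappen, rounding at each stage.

CIF: the seller pays costs through ocean freight and marine insurance to the destination port.
The CIF price already equals the CIF value: 101594.97
Import duty = 11438 × 3.08 = 35229.04
Buyer bears: destination terminal 1186.39 + duty 35229.04 = 36415.43
Landed cost = invoice 101594.97 + 36415.43 = 138010.40

Total landed cost: CHF 138010.40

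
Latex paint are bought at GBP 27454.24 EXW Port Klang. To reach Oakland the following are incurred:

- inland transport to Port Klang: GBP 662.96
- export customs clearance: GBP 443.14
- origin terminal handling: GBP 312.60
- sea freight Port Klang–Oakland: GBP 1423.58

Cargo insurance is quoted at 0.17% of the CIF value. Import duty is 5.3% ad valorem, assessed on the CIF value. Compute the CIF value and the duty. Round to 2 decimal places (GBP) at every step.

Let C be the CIF value. C = EXW price + pre-shipment costs + freight + 0.17% × C
C − 0.17% × C = 27454.24 + 662.96 + 443.14 + 312.60 + 1423.58
0.9983 × C = 30296.52
C = 30296.52 / 0.9983 = 30348.11
Insurance premium = 0.17% × 30348.11 = 51.59
Import duty = 30348.11 × 5.3% = 1608.45

CIF value: GBP 30348.11; import duty: GBP 1608.45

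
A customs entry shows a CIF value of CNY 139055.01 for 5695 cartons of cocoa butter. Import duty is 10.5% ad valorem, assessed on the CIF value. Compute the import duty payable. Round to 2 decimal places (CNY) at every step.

Import duty: CNY 14600.78

Import duty = 139055.01 × 10.5% = 14600.78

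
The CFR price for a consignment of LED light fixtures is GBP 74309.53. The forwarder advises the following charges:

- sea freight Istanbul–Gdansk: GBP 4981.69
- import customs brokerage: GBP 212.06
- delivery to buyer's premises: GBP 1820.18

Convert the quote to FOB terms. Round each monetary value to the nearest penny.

Not relevant to the conversion: brokerage, delivery — on the buyer under both terms; not part of either seller's price.
From CFR to FOB, the seller no longer bears: freight.
FOB price = 74309.53 − 4981.69 = 69327.84

FOB price: GBP 69327.84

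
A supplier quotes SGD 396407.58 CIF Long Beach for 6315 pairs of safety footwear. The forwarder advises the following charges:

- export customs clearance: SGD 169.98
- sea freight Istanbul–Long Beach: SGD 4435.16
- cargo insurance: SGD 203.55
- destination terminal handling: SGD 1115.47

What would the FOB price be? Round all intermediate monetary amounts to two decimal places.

Not relevant to the conversion: export clearance — on the seller under both CIF and FOB; already in the CIF price and stays in the FOB price. destination terminal — on the buyer under both terms; not part of either seller's price.
From CIF to FOB, the seller no longer bears: freight, insurance.
FOB price = 396407.58 − 4435.16 − 203.55 = 391768.87

FOB price: SGD 391768.87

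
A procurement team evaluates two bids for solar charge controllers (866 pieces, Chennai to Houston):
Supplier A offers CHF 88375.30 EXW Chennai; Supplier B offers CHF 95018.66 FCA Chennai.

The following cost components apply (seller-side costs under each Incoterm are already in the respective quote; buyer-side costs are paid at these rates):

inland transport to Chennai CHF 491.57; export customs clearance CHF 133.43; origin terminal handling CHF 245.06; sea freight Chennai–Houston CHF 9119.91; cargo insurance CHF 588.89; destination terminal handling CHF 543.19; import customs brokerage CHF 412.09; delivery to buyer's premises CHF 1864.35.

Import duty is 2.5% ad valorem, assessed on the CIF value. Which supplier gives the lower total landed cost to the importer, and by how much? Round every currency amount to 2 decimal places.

Supplier A is cheaper by CHF 6168.82

Supplier A (EXW):
CIF value = EXW price + inland to port + export clearance + origin terminal + freight + insurance = 88375.30 + 491.57 + 133.43 + 245.06 + 9119.91 + 588.89 = 98954.16
Import duty = 98954.16 × 2.5% = 2473.85
Buyer bears (A): 491.57 + 133.43 + 245.06 + 9119.91 + 588.89 + 543.19 + 412.09 + 1864.35 = 13398.49
Landed cost (A) = invoice 88375.30 + 13398.49 + duty 2473.85 = 104247.64
Supplier B (FCA):
CIF value = FCA price + origin terminal + freight + insurance = 95018.66 + 245.06 + 9119.91 + 588.89 = 104972.52
Import duty = 104972.52 × 2.5% = 2624.31
Buyer bears (B): 245.06 + 9119.91 + 588.89 + 543.19 + 412.09 + 1864.35 = 12773.49
Landed cost (B) = invoice 95018.66 + 12773.49 + duty 2624.31 = 110416.46
Difference = |104247.64 − 110416.46| = 6168.82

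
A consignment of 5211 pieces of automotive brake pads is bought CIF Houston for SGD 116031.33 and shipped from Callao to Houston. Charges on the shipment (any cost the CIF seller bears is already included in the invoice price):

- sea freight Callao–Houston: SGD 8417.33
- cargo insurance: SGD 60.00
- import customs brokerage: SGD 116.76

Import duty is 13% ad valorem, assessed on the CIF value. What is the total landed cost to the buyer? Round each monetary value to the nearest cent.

Total landed cost: SGD 131232.16

CIF: the seller pays costs through ocean freight and marine insurance to the destination port.
Already in the invoice (seller's account under CIF): freight, insurance — exclude.
The CIF price already equals the CIF value: 116031.33
Import duty = 116031.33 × 13% = 15084.07
Buyer bears: brokerage 116.76 + duty 15084.07 = 15200.83
Landed cost = invoice 116031.33 + 15200.83 = 131232.16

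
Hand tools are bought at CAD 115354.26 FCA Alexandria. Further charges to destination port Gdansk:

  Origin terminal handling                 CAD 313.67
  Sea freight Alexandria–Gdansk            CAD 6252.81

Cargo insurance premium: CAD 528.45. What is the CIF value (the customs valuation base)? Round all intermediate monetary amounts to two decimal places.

CIF value: CAD 122449.19

CIF = FCA price + pre-shipment costs + freight + insurance
CIF = 115354.26 + 313.67 + 6252.81 + 528.45 = 122449.19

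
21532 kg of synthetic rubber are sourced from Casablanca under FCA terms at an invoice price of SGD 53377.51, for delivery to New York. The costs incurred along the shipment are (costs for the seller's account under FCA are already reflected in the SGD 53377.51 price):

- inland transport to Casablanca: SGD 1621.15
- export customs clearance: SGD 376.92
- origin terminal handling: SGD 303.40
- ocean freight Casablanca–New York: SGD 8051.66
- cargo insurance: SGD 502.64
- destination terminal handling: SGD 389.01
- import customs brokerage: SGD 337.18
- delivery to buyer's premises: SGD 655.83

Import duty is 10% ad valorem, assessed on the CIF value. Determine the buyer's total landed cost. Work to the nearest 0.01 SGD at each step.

FCA: the seller delivers export-cleared goods to the carrier; the buyer bears costs from that point.
Already in the invoice (seller's account under FCA): inland to port, export clearance — exclude.
CIF value = FCA price + origin terminal + freight + insurance = 53377.51 + 303.40 + 8051.66 + 502.64 = 62235.21
Import duty = 62235.21 × 10% = 6223.52
Buyer bears: origin terminal 303.40 + freight 8051.66 + insurance 502.64 + destination terminal 389.01 + brokerage 337.18 + delivery 655.83 + duty 6223.52 = 16463.24
Landed cost = invoice 53377.51 + 16463.24 = 69840.75

Total landed cost: SGD 69840.75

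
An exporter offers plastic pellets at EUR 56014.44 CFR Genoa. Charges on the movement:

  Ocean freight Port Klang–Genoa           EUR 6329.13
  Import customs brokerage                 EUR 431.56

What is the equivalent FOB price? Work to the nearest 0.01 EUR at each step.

FOB price: EUR 49685.31

Not relevant to the conversion: brokerage — on the buyer under both terms; not part of either seller's price.
From CFR to FOB, the seller no longer bears: freight.
FOB price = 56014.44 − 6329.13 = 49685.31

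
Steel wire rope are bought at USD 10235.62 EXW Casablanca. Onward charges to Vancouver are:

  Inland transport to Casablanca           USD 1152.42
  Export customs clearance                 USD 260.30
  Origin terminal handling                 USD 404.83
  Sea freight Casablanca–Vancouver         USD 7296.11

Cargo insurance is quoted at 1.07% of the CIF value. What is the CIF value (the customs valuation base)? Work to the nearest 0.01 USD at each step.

CIF value: USD 19558.56

Let C be the CIF value. C = EXW price + pre-shipment costs + freight + 1.07% × C
C − 1.07% × C = 10235.62 + 1152.42 + 260.30 + 404.83 + 7296.11
0.9893 × C = 19349.28
C = 19349.28 / 0.9893 = 19558.56
Insurance premium = 1.07% × 19558.56 = 209.28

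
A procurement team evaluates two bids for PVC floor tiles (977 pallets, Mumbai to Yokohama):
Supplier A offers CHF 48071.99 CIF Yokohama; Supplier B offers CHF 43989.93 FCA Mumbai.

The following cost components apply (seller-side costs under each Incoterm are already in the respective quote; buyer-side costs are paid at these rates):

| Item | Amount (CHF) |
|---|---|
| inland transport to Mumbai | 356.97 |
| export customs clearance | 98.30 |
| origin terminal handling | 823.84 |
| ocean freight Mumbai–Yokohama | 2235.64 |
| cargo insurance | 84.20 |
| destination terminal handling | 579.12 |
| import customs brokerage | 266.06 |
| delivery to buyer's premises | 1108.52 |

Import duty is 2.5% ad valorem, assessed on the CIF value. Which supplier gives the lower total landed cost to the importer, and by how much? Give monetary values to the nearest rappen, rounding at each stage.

Supplier A (CIF):
The CIF price already equals the CIF value: 48071.99
Import duty = 48071.99 × 2.5% = 1201.80
Buyer bears (A): 579.12 + 266.06 + 1108.52 = 1953.70
Landed cost (A) = invoice 48071.99 + 1953.70 + duty 1201.80 = 51227.49
Supplier B (FCA):
CIF value = FCA price + origin terminal + freight + insurance = 43989.93 + 823.84 + 2235.64 + 84.20 = 47133.61
Import duty = 47133.61 × 2.5% = 1178.34
Buyer bears (B): 823.84 + 2235.64 + 84.20 + 579.12 + 266.06 + 1108.52 = 5097.38
Landed cost (B) = invoice 43989.93 + 5097.38 + duty 1178.34 = 50265.65
Difference = |51227.49 − 50265.65| = 961.84

Supplier B is cheaper by CHF 961.84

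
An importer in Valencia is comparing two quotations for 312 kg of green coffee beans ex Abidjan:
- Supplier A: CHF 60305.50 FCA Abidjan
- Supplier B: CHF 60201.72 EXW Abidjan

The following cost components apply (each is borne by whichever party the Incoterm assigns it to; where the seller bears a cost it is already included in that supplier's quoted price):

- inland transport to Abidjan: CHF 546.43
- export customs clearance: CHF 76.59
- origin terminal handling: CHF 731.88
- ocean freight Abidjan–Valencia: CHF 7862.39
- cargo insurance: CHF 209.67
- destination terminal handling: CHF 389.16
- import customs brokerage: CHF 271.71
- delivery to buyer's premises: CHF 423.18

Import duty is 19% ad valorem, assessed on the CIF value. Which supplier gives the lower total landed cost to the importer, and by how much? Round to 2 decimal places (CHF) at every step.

Supplier A is cheaper by CHF 617.90

Supplier A (FCA):
CIF value = FCA price + origin terminal + freight + insurance = 60305.50 + 731.88 + 7862.39 + 209.67 = 69109.44
Import duty = 69109.44 × 19% = 13130.79
Buyer bears (A): 731.88 + 7862.39 + 209.67 + 389.16 + 271.71 + 423.18 = 9887.99
Landed cost (A) = invoice 60305.50 + 9887.99 + duty 13130.79 = 83324.28
Supplier B (EXW):
CIF value = EXW price + inland to port + export clearance + origin terminal + freight + insurance = 60201.72 + 546.43 + 76.59 + 731.88 + 7862.39 + 209.67 = 69628.68
Import duty = 69628.68 × 19% = 13229.45
Buyer bears (B): 546.43 + 76.59 + 731.88 + 7862.39 + 209.67 + 389.16 + 271.71 + 423.18 = 10511.01
Landed cost (B) = invoice 60201.72 + 10511.01 + duty 13229.45 = 83942.18
Difference = |83324.28 − 83942.18| = 617.90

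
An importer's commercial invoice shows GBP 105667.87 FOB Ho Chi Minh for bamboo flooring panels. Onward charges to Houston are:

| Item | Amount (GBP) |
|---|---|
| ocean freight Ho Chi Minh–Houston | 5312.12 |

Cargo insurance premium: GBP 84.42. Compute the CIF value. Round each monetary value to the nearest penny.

CIF = FOB price + freight + insurance
CIF = 105667.87 + 5312.12 + 84.42 = 111064.41

CIF value: GBP 111064.41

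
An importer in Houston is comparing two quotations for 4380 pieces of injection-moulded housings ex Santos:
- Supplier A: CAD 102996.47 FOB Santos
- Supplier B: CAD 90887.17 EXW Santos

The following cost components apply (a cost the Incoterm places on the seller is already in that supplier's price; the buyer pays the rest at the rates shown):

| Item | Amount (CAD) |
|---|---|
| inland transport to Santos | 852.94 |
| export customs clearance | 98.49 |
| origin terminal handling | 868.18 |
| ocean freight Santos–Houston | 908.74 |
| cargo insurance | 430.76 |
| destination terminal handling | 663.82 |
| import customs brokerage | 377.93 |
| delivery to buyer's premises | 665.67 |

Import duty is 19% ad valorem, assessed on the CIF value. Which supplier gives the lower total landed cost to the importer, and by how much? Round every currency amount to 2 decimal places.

Supplier B is cheaper by CAD 12244.73

Supplier A (FOB):
CIF value = FOB price + freight + insurance = 102996.47 + 908.74 + 430.76 = 104335.97
Import duty = 104335.97 × 19% = 19823.83
Buyer bears (A): 908.74 + 430.76 + 663.82 + 377.93 + 665.67 = 3046.92
Landed cost (A) = invoice 102996.47 + 3046.92 + duty 19823.83 = 125867.22
Supplier B (EXW):
CIF value = EXW price + inland to port + export clearance + origin terminal + freight + insurance = 90887.17 + 852.94 + 98.49 + 868.18 + 908.74 + 430.76 = 94046.28
Import duty = 94046.28 × 19% = 17868.79
Buyer bears (B): 852.94 + 98.49 + 868.18 + 908.74 + 430.76 + 663.82 + 377.93 + 665.67 = 4866.53
Landed cost (B) = invoice 90887.17 + 4866.53 + duty 17868.79 = 113622.49
Difference = |125867.22 − 113622.49| = 12244.73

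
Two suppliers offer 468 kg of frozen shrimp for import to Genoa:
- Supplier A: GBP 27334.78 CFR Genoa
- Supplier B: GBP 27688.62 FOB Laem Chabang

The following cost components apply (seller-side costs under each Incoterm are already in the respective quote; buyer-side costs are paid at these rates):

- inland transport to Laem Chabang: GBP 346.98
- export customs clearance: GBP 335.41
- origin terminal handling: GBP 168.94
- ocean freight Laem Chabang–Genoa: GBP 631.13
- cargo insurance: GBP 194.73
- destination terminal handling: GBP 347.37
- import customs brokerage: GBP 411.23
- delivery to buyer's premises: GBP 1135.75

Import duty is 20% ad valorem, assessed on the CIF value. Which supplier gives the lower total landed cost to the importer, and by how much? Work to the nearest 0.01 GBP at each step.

Supplier A (CFR):
CIF value = CFR price + insurance = 27334.78 + 194.73 = 27529.51
Import duty = 27529.51 × 20% = 5505.90
Buyer bears (A): 194.73 + 347.37 + 411.23 + 1135.75 = 2089.08
Landed cost (A) = invoice 27334.78 + 2089.08 + duty 5505.90 = 34929.76
Supplier B (FOB):
CIF value = FOB price + freight + insurance = 27688.62 + 631.13 + 194.73 = 28514.48
Import duty = 28514.48 × 20% = 5702.90
Buyer bears (B): 631.13 + 194.73 + 347.37 + 411.23 + 1135.75 = 2720.21
Landed cost (B) = invoice 27688.62 + 2720.21 + duty 5702.90 = 36111.73
Difference = |34929.76 − 36111.73| = 1181.97

Supplier A is cheaper by GBP 1181.97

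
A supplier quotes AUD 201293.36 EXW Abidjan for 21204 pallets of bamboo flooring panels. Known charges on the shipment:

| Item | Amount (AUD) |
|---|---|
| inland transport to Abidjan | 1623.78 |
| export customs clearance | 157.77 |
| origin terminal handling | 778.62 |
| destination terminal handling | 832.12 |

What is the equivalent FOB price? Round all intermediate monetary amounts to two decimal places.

Not relevant to the conversion: destination terminal — on the buyer under both terms; not part of either seller's price.
From EXW to FOB, the seller additionally bears: inland to port, export clearance, origin terminal.
FOB price = 201293.36 + 1623.78 + 157.77 + 778.62 = 203853.53

FOB price: AUD 203853.53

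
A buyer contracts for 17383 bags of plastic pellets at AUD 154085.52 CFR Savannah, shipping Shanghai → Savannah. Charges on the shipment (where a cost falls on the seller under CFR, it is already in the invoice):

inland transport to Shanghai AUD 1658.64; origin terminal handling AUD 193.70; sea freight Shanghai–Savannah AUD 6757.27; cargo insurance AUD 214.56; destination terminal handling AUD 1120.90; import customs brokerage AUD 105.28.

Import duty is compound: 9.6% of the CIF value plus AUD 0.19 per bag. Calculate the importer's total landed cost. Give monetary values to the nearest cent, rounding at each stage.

CFR: the seller pays costs through ocean freight to the destination port, but not insurance.
Already in the invoice (seller's account under CFR): inland to port, origin terminal, freight — exclude.
CIF value = CFR price + insurance = 154085.52 + 214.56 = 154300.08
Ad valorem component: 154300.08 × 9.6% = 14812.81
Specific component: 17383 × 0.19 = 3302.77
Import duty = 14812.81 + 3302.77 = 18115.58
Buyer bears: insurance 214.56 + destination terminal 1120.90 + brokerage 105.28 + duty 18115.58 = 19556.32
Landed cost = invoice 154085.52 + 19556.32 = 173641.84

Total landed cost: AUD 173641.84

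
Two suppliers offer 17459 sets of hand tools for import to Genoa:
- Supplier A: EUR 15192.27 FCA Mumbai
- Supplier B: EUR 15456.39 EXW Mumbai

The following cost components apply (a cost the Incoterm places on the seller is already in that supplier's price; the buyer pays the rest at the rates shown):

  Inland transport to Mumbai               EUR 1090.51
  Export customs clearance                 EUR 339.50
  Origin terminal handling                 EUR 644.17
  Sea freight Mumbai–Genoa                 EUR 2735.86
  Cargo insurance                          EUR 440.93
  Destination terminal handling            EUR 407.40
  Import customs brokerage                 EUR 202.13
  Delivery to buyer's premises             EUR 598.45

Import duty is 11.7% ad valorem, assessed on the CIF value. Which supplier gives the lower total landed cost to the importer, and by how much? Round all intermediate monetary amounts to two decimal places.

Supplier A is cheaper by EUR 1892.34

Supplier A (FCA):
CIF value = FCA price + origin terminal + freight + insurance = 15192.27 + 644.17 + 2735.86 + 440.93 = 19013.23
Import duty = 19013.23 × 11.7% = 2224.55
Buyer bears (A): 644.17 + 2735.86 + 440.93 + 407.40 + 202.13 + 598.45 = 5028.94
Landed cost (A) = invoice 15192.27 + 5028.94 + duty 2224.55 = 22445.76
Supplier B (EXW):
CIF value = EXW price + inland to port + export clearance + origin terminal + freight + insurance = 15456.39 + 1090.51 + 339.50 + 644.17 + 2735.86 + 440.93 = 20707.36
Import duty = 20707.36 × 11.7% = 2422.76
Buyer bears (B): 1090.51 + 339.50 + 644.17 + 2735.86 + 440.93 + 407.40 + 202.13 + 598.45 = 6458.95
Landed cost (B) = invoice 15456.39 + 6458.95 + duty 2422.76 = 24338.10
Difference = |22445.76 − 24338.10| = 1892.34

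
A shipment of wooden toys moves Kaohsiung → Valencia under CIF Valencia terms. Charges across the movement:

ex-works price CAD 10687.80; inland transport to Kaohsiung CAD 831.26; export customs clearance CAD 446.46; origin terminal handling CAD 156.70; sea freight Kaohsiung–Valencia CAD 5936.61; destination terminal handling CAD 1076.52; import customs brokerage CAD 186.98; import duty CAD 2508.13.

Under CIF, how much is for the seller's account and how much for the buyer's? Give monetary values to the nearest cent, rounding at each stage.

CIF: the seller pays costs through ocean freight and marine insurance to the destination port.
Seller's account: goods 10687.80 + inland to port 831.26 + export clearance 446.46 + origin terminal 156.70 + freight 5936.61 = 18058.83
Buyer's account: destination terminal 1076.52 + brokerage 186.98 + duty 2508.13 = 3771.63

Seller: CAD 18058.83; buyer: CAD 3771.63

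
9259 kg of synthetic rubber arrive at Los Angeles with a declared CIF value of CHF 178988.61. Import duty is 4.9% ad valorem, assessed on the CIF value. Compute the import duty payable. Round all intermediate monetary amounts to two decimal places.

Import duty: CHF 8770.44

Import duty = 178988.61 × 4.9% = 8770.44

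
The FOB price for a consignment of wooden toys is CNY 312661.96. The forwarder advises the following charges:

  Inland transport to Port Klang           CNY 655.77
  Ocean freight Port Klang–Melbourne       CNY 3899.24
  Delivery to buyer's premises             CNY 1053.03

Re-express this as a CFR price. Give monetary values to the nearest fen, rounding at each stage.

Not relevant to the conversion: inland to port — on the seller under both FOB and CFR; already in the FOB price and stays in the CFR price. delivery — on the buyer under both terms; not part of either seller's price.
From FOB to CFR, the seller additionally bears: freight.
CFR price = 312661.96 + 3899.24 = 316561.20

CFR price: CNY 316561.20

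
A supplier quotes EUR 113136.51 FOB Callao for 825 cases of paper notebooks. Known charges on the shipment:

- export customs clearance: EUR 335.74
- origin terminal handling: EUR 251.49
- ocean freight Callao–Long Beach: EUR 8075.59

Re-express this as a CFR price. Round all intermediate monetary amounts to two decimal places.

CFR price: EUR 121212.10

Not relevant to the conversion: origin terminal, export clearance — on the seller under both FOB and CFR; already in the FOB price and stays in the CFR price.
From FOB to CFR, the seller additionally bears: freight.
CFR price = 113136.51 + 8075.59 = 121212.10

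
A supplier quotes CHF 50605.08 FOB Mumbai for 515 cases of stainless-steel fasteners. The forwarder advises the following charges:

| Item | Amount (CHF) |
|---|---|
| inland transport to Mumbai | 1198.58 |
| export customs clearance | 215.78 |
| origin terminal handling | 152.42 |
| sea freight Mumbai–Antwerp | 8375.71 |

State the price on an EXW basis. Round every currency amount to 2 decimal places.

EXW price: CHF 49038.30

Not relevant to the conversion: freight — on the buyer under both terms; not part of either seller's price.
From FOB to EXW, the seller no longer bears: inland to port, export clearance, origin terminal.
EXW price = 50605.08 − 1198.58 − 215.78 − 152.42 = 49038.30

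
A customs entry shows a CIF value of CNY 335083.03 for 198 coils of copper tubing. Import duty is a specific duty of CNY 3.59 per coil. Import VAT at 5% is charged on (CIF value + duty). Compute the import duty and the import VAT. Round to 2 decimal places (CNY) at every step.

Import duty = 198 × 3.59 = 710.82
VAT base = CIF + duty = 335083.03 + 710.82 = 335793.85
Import VAT = 335793.85 × 5% = 16789.69

Import duty: CNY 710.82; import VAT: CNY 16789.69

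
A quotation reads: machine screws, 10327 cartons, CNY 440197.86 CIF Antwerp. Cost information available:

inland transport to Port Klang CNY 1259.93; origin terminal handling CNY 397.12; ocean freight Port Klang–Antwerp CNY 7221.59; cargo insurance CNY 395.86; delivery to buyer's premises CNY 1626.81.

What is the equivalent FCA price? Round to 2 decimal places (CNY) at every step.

Not relevant to the conversion: inland to port — on the seller under both CIF and FCA; already in the CIF price and stays in the FCA price. delivery — on the buyer under both terms; not part of either seller's price.
From CIF to FCA, the seller no longer bears: origin terminal, freight, insurance.
FCA price = 440197.86 − 397.12 − 7221.59 − 395.86 = 432183.29

FCA price: CNY 432183.29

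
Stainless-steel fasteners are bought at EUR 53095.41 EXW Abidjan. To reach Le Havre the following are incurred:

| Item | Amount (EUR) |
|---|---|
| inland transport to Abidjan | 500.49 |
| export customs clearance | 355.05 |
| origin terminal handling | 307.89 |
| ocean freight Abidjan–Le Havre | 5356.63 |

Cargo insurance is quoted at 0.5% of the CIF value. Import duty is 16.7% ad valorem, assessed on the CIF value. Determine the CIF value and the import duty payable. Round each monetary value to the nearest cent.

CIF value: EUR 59915.05; import duty: EUR 10005.81

Let C be the CIF value. C = EXW price + pre-shipment costs + freight + 0.5% × C
C − 0.5% × C = 53095.41 + 500.49 + 355.05 + 307.89 + 5356.63
0.995 × C = 59615.47
C = 59615.47 / 0.995 = 59915.05
Insurance premium = 0.5% × 59915.05 = 299.58
Import duty = 59915.05 × 16.7% = 10005.81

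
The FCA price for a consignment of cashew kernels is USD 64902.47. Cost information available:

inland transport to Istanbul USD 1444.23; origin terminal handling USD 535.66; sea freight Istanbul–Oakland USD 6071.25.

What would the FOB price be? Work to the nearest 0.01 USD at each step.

Not relevant to the conversion: inland to port — on the seller under both FCA and FOB; already in the FCA price and stays in the FOB price. freight — on the buyer under both terms; not part of either seller's price.
From FCA to FOB, the seller additionally bears: origin terminal.
FOB price = 64902.47 + 535.66 = 65438.13

FOB price: USD 65438.13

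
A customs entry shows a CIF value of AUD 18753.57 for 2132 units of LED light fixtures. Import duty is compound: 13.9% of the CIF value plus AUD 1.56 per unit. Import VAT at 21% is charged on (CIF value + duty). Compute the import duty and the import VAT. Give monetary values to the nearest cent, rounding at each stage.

Import duty: AUD 5932.67; import VAT: AUD 5184.11

Ad valorem component: 18753.57 × 13.9% = 2606.75
Specific component: 2132 × 1.56 = 3325.92
Import duty = 2606.75 + 3325.92 = 5932.67
VAT base = CIF + duty = 18753.57 + 5932.67 = 24686.24
Import VAT = 24686.24 × 21% = 5184.11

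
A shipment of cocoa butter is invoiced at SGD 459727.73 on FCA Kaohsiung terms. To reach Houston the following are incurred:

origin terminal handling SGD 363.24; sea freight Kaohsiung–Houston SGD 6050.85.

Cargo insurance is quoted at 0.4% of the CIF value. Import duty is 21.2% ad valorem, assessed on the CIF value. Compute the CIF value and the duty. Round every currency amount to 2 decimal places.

Let C be the CIF value. C = FCA price + pre-shipment costs + freight + 0.4% × C
C − 0.4% × C = 459727.73 + 363.24 + 6050.85
0.996 × C = 466141.82
C = 466141.82 / 0.996 = 468013.88
Insurance premium = 0.4% × 468013.88 = 1872.06
Import duty = 468013.88 × 21.2% = 99218.94

CIF value: SGD 468013.88; import duty: SGD 99218.94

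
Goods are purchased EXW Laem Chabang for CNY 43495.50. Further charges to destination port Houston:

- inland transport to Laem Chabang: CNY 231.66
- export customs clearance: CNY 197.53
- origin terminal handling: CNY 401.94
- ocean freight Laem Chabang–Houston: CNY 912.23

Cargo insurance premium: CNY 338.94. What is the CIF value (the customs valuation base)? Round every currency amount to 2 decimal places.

CIF value: CNY 45577.80

CIF = EXW price + pre-shipment costs + freight + insurance
CIF = 43495.50 + 231.66 + 197.53 + 401.94 + 912.23 + 338.94 = 45577.80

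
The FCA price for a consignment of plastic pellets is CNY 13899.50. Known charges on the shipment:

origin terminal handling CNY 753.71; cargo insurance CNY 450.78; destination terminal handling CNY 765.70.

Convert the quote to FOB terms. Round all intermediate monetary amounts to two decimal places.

FOB price: CNY 14653.21

Not relevant to the conversion: destination terminal, insurance — on the buyer under both terms; not part of either seller's price.
From FCA to FOB, the seller additionally bears: origin terminal.
FOB price = 13899.50 + 753.71 = 14653.21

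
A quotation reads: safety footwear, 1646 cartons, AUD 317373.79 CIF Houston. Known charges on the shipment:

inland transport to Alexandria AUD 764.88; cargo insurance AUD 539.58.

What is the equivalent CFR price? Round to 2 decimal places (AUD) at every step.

CFR price: AUD 316834.21

Not relevant to the conversion: inland to port — on the seller under both CIF and CFR; already in the CIF price and stays in the CFR price.
From CIF to CFR, the seller no longer bears: insurance.
CFR price = 317373.79 − 539.58 = 316834.21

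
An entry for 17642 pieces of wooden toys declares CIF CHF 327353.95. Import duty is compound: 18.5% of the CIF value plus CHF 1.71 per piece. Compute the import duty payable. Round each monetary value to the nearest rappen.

Ad valorem component: 327353.95 × 18.5% = 60560.48
Specific component: 17642 × 1.71 = 30167.82
Import duty = 60560.48 + 30167.82 = 90728.30

Import duty: CHF 90728.30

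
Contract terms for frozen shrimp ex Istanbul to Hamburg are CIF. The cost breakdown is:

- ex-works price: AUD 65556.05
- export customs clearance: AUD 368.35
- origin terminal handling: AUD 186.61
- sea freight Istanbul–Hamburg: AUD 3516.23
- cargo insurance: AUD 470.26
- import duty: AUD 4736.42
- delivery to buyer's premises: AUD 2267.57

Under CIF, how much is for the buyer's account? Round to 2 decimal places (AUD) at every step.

Buyer's account: AUD 7003.99

CIF: the seller pays costs through ocean freight and marine insurance to the destination port.
Seller's account: goods 65556.05 + export clearance 368.35 + origin terminal 186.61 + freight 3516.23 + insurance 470.26 = 70097.50
Buyer's account: duty 4736.42 + delivery 2267.57 = 7003.99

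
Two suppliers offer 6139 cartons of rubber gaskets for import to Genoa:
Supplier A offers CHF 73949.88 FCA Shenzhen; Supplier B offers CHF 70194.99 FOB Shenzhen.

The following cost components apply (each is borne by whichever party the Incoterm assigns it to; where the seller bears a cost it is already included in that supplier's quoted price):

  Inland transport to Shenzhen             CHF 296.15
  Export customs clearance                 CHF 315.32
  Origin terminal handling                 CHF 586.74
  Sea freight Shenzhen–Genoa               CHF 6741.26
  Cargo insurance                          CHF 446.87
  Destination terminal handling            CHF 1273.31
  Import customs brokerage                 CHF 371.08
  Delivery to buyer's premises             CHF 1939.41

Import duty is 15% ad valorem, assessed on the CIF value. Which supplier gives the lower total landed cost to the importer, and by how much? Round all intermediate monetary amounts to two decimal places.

Supplier A (FCA):
CIF value = FCA price + origin terminal + freight + insurance = 73949.88 + 586.74 + 6741.26 + 446.87 = 81724.75
Import duty = 81724.75 × 15% = 12258.71
Buyer bears (A): 586.74 + 6741.26 + 446.87 + 1273.31 + 371.08 + 1939.41 = 11358.67
Landed cost (A) = invoice 73949.88 + 11358.67 + duty 12258.71 = 97567.26
Supplier B (FOB):
CIF value = FOB price + freight + insurance = 70194.99 + 6741.26 + 446.87 = 77383.12
Import duty = 77383.12 × 15% = 11607.47
Buyer bears (B): 6741.26 + 446.87 + 1273.31 + 371.08 + 1939.41 = 10771.93
Landed cost (B) = invoice 70194.99 + 10771.93 + duty 11607.47 = 92574.39
Difference = |97567.26 − 92574.39| = 4992.87

Supplier B is cheaper by CHF 4992.87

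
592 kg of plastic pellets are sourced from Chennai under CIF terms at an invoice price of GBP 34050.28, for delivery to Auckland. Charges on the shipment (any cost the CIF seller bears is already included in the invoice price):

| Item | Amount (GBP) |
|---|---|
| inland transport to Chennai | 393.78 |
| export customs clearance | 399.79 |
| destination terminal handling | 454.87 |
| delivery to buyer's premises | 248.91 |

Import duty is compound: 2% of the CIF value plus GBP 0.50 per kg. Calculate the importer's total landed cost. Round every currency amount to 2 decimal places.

CIF: the seller pays costs through ocean freight and marine insurance to the destination port.
Already in the invoice (seller's account under CIF): inland to port, export clearance — exclude.
The CIF price already equals the CIF value: 34050.28
Ad valorem component: 34050.28 × 2% = 681.01
Specific component: 592 × 0.50 = 296.00
Import duty = 681.01 + 296.00 = 977.01
Buyer bears: destination terminal 454.87 + delivery 248.91 + duty 977.01 = 1680.79
Landed cost = invoice 34050.28 + 1680.79 = 35731.07

Total landed cost: GBP 35731.07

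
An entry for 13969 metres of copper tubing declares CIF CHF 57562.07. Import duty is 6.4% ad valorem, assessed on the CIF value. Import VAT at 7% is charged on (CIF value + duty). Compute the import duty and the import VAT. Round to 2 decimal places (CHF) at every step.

Import duty: CHF 3683.97; import VAT: CHF 4287.22

Import duty = 57562.07 × 6.4% = 3683.97
VAT base = CIF + duty = 57562.07 + 3683.97 = 61246.04
Import VAT = 61246.04 × 7% = 4287.22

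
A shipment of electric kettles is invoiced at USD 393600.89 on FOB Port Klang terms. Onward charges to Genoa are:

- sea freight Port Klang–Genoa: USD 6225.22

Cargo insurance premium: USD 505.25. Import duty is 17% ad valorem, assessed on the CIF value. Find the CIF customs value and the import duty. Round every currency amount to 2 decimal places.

CIF value: USD 400331.36; import duty: USD 68056.33

CIF = FOB price + freight + insurance
CIF = 393600.89 + 6225.22 + 505.25 = 400331.36
Import duty = 400331.36 × 17% = 68056.33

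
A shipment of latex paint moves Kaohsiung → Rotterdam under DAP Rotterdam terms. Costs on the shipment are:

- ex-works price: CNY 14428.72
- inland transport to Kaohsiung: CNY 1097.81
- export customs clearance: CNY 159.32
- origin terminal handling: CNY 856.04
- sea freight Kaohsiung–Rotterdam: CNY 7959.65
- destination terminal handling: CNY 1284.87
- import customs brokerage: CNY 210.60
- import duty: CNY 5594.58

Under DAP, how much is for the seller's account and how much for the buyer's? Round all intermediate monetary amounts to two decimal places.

DAP: the seller bears all costs to the named destination except import duty and clearance.
Seller's account: goods 14428.72 + inland to port 1097.81 + export clearance 159.32 + origin terminal 856.04 + freight 7959.65 + destination terminal 1284.87 = 25786.41
Buyer's account: brokerage 210.60 + duty 5594.58 = 5805.18

Seller: CNY 25786.41; buyer: CNY 5805.18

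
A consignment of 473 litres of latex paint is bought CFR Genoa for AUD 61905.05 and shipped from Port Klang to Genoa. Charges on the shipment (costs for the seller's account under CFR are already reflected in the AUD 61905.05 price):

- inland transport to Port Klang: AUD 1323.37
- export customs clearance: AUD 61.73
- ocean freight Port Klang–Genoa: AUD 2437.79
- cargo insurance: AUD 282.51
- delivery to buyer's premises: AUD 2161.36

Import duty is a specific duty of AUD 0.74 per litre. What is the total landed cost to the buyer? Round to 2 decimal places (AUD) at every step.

Total landed cost: AUD 64698.94

CFR: the seller pays costs through ocean freight to the destination port, but not insurance.
Already in the invoice (seller's account under CFR): inland to port, export clearance, freight — exclude.
CIF value = CFR price + insurance = 61905.05 + 282.51 = 62187.56
Import duty = 473 × 0.74 = 350.02
Buyer bears: insurance 282.51 + delivery 2161.36 + duty 350.02 = 2793.89
Landed cost = invoice 61905.05 + 2793.89 = 64698.94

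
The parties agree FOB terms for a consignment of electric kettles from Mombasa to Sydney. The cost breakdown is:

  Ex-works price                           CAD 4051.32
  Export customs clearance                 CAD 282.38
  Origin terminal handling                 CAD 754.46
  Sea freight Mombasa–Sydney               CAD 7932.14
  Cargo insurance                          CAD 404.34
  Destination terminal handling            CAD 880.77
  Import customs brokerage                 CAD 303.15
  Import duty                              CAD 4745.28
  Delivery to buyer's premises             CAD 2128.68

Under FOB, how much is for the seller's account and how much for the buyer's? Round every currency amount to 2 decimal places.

FOB: the seller bears costs until goods are on board at the origin port; the buyer bears freight, insurance and all costs thereafter.
Seller's account: goods 4051.32 + export clearance 282.38 + origin terminal 754.46 = 5088.16
Buyer's account: freight 7932.14 + insurance 404.34 + destination terminal 880.77 + brokerage 303.15 + duty 4745.28 + delivery 2128.68 = 16394.36

Seller: CAD 5088.16; buyer: CAD 16394.36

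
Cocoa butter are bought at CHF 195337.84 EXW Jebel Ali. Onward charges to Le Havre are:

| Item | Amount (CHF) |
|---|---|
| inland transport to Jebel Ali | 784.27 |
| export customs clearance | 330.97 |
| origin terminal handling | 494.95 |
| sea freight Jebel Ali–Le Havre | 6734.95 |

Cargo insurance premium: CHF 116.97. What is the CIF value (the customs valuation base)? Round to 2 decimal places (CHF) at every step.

CIF = EXW price + pre-shipment costs + freight + insurance
CIF = 195337.84 + 784.27 + 330.97 + 494.95 + 6734.95 + 116.97 = 203799.95

CIF value: CHF 203799.95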